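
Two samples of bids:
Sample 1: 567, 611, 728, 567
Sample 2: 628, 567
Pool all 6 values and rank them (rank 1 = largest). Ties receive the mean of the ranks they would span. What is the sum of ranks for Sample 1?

Sorted (descending): 728, 628, 611, 567, 567, 567
The 3 values of 567 occupy positions 4–6 → average rank 5.
Sample 1 values → pooled ranks: 567→5, 611→3, 728→1, 567→5
Rank sum = 5 + 3 + 1 + 5 = 14

14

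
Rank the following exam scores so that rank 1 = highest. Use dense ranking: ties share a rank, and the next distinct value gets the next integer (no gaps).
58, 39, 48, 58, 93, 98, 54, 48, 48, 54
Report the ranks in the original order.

3, 6, 5, 3, 2, 1, 4, 5, 5, 4

Sorted (descending): 98, 93, 58, 58, 54, 54, 48, 48, 48, 39
The 2 values of 58 share dense rank 3.
The 2 values of 54 share dense rank 4.
The 3 values of 48 share dense rank 5.
Remaining distinct values take the next consecutive integers.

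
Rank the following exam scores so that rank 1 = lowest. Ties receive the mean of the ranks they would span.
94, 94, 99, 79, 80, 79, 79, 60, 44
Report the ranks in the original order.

7.5, 7.5, 9, 4, 6, 4, 4, 2, 1

Sorted (ascending): 44, 60, 79, 79, 79, 80, 94, 94, 99
The 3 values of 79 occupy positions 3–5 → average rank 4.
The 2 values of 94 occupy positions 7–8 → average rank (7+8)/2 = 7.5.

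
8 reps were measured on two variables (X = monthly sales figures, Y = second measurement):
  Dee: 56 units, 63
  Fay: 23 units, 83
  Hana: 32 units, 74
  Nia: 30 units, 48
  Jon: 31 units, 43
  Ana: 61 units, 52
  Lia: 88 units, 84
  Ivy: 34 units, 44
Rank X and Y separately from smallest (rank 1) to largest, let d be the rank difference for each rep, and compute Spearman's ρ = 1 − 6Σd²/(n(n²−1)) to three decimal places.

Ranks of variable 1: 6, 1, 4, 2, 3, 7, 8, 5
Ranks of variable 2: 5, 7, 6, 3, 1, 4, 8, 2
d = r₁ − r₂: 1, -6, -2, -1, 2, 3, 0, 3
d²: 1, 36, 4, 1, 4, 9, 0, 9; Σd² = 64
ρ = 1 − 6·64/(8·63) = 1 − 384/504 = 0.238

0.238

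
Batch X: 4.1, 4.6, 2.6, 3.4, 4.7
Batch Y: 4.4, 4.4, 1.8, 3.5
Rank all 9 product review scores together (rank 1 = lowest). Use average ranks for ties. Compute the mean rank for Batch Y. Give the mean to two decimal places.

Sorted (ascending): 1.8, 2.6, 3.4, 3.5, 4.1, 4.4, 4.4, 4.6, 4.7
The 2 values of 4.4 occupy positions 6–7 → average rank (6+7)/2 = 6.5.
Batch Y values → pooled ranks: 4.4→6.5, 4.4→6.5, 1.8→1, 3.5→4
Mean rank = (6.5 + 6.5 + 1 + 4) / 4 = 4.50

4.50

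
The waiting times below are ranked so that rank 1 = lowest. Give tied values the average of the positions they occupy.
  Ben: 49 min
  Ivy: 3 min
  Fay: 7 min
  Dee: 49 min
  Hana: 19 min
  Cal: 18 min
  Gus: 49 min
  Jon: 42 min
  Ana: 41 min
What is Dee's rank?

Sorted (ascending): 3, 7, 18, 19, 41, 42, 49, 49, 49
The 3 values of 49 occupy positions 7–9 → average rank 8.
Dee has value 49 min → rank 8.

8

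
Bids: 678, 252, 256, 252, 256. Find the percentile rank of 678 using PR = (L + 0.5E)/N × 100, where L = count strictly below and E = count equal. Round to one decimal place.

90.0

N = 5.
Strictly below 678: 4. Equal to 678: 1.
PR = (4 + 0.5·1)/5 × 100 = 90.0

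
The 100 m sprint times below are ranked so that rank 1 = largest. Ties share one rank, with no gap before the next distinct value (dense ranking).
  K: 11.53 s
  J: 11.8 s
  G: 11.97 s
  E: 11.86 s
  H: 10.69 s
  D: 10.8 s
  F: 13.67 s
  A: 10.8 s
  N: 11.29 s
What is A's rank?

Sorted (descending): 13.67, 11.97, 11.86, 11.8, 11.53, 11.29, 10.8, 10.8, 10.69
The 2 values of 10.8 share dense rank 7.
Remaining distinct values take the next consecutive integers.
A has value 10.8 s → rank 7.

7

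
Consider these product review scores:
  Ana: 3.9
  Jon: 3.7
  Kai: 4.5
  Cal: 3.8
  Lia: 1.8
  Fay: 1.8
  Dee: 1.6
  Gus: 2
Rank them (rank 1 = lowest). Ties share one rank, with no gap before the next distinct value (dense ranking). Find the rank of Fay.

Sorted (ascending): 1.6, 1.8, 1.8, 2, 3.7, 3.8, 3.9, 4.5
The 2 values of 1.8 share dense rank 2.
Remaining distinct values take the next consecutive integers.
Fay has value 1.8 → rank 2.

2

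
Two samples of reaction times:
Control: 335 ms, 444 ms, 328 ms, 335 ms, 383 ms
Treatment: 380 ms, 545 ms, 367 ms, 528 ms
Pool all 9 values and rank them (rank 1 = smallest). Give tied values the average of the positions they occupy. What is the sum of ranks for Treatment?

Sorted (ascending): 328, 335, 335, 367, 380, 383, 444, 528, 545
The 2 values of 335 occupy positions 2–3 → average rank (2+3)/2 = 2.5.
Treatment values → pooled ranks: 380→5, 545→9, 367→4, 528→8
Rank sum = 5 + 9 + 4 + 8 = 26

26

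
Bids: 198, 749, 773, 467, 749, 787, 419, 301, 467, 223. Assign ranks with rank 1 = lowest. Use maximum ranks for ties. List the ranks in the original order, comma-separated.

1, 8, 9, 6, 8, 10, 4, 3, 6, 2

Sorted (ascending): 198, 223, 301, 419, 467, 467, 749, 749, 773, 787
The 2 values of 467 occupy positions 5–6 → each gets rank 6.
The 2 values of 749 occupy positions 7–8 → each gets rank 8.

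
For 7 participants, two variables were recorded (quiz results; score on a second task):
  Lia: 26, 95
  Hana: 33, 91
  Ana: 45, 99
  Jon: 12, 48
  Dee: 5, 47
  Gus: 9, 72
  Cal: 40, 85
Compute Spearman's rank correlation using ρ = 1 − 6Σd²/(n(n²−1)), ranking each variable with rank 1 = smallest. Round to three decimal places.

0.821

Ranks of variable 1: 4, 5, 7, 3, 1, 2, 6
Ranks of variable 2: 6, 5, 7, 2, 1, 3, 4
d = r₁ − r₂: -2, 0, 0, 1, 0, -1, 2
d²: 4, 0, 0, 1, 0, 1, 4; Σd² = 10
ρ = 1 − 6·10/(7·48) = 1 − 60/336 = 0.821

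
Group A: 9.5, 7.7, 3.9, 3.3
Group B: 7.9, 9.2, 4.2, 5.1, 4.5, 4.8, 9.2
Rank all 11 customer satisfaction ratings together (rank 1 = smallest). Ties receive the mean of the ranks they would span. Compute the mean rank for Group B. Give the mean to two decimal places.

Sorted (ascending): 3.3, 3.9, 4.2, 4.5, 4.8, 5.1, 7.7, 7.9, 9.2, 9.2, 9.5
The 2 values of 9.2 occupy positions 9–10 → average rank (9+10)/2 = 9.5.
Group B values → pooled ranks: 7.9→8, 9.2→9.5, 4.2→3, 5.1→6, 4.5→4, 4.8→5, 9.2→9.5
Mean rank = (8 + 9.5 + 3 + 6 + 4 + 5 + 9.5) / 7 = 6.43

6.43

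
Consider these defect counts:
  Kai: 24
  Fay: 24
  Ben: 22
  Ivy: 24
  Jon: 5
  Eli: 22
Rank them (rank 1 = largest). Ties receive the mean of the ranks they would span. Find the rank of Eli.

4.5

Sorted (descending): 24, 24, 24, 22, 22, 5
The 3 values of 24 occupy positions 1–3 → average rank 2.
The 2 values of 22 occupy positions 4–5 → average rank (4+5)/2 = 4.5.
Eli has value 22 → rank 4.5.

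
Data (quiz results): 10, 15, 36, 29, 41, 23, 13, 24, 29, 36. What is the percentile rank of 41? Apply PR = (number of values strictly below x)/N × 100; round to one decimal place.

N = 10.
Strictly below 41: 9. Equal to 41: 1.
PR = 9/10 × 100 = 90.0

90.0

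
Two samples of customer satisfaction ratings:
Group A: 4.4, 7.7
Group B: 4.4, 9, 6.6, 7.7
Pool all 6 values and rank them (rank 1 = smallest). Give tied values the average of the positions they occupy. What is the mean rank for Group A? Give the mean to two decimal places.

3.00

Sorted (ascending): 4.4, 4.4, 6.6, 7.7, 7.7, 9
The 2 values of 4.4 occupy positions 1–2 → average rank (1+2)/2 = 1.5.
The 2 values of 7.7 occupy positions 4–5 → average rank (4+5)/2 = 4.5.
Group A values → pooled ranks: 4.4→1.5, 7.7→4.5
Mean rank = (1.5 + 4.5) / 2 = 3.00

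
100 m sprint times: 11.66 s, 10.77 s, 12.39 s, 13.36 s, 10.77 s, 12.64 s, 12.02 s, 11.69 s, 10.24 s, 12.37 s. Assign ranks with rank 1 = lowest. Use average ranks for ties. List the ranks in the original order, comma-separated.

Sorted (ascending): 10.24, 10.77, 10.77, 11.66, 11.69, 12.02, 12.37, 12.39, 12.64, 13.36
The 2 values of 10.77 occupy positions 2–3 → average rank (2+3)/2 = 2.5.

4, 2.5, 8, 10, 2.5, 9, 6, 5, 1, 7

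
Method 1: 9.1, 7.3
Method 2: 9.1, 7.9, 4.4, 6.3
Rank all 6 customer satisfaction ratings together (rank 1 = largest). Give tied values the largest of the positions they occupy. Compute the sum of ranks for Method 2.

Sorted (descending): 9.1, 9.1, 7.9, 7.3, 6.3, 4.4
The 2 values of 9.1 occupy positions 1–2 → each gets rank 2.
Method 2 values → pooled ranks: 9.1→2, 7.9→3, 4.4→6, 6.3→5
Rank sum = 2 + 3 + 6 + 5 = 16

16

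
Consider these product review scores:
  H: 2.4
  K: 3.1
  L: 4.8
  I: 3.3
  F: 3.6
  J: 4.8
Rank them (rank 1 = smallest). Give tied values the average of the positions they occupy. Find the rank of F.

4

Sorted (ascending): 2.4, 3.1, 3.3, 3.6, 4.8, 4.8
The 2 values of 4.8 occupy positions 5–6 → average rank (5+6)/2 = 5.5.
F has value 3.6 → rank 4.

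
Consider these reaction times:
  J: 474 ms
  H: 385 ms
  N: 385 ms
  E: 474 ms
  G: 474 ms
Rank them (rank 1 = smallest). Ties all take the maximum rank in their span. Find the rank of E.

Sorted (ascending): 385, 385, 474, 474, 474
The 2 values of 385 occupy positions 1–2 → each gets rank 2.
The 3 values of 474 occupy positions 3–5 → each gets rank 5.
E has value 474 ms → rank 5.

5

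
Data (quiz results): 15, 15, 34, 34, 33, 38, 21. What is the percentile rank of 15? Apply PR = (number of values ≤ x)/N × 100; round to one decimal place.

N = 7.
Strictly below 15: 0. Equal to 15: 2.
PR = 2/7 × 100 = 28.6

28.6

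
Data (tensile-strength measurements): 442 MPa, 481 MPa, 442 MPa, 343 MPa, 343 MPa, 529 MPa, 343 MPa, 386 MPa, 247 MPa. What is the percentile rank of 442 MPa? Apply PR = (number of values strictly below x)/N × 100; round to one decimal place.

N = 9.
Strictly below 442: 5. Equal to 442: 2.
PR = 5/9 × 100 = 55.6

55.6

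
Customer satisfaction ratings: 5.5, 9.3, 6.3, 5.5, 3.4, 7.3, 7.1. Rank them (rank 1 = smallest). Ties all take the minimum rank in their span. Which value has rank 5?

Sorted (ascending): 3.4, 5.5, 5.5, 6.3, 7.1, 7.3, 9.3
The 2 values of 5.5 occupy positions 2–3 → each gets rank 2.
Rank 5 → value 7.1.

7.1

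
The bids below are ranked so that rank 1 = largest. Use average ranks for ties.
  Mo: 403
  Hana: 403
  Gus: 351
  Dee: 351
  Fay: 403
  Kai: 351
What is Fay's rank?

Sorted (descending): 403, 403, 403, 351, 351, 351
The 3 values of 403 occupy positions 1–3 → average rank 2.
The 3 values of 351 occupy positions 4–6 → average rank 5.
Fay has value 403 → rank 2.

2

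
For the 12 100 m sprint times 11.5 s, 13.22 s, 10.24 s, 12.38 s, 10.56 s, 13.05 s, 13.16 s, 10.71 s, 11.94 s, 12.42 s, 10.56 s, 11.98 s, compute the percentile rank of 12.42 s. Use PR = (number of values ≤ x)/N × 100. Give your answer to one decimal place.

N = 12.
Strictly below 12.42: 8. Equal to 12.42: 1.
PR = 9/12 × 100 = 75.0

75.0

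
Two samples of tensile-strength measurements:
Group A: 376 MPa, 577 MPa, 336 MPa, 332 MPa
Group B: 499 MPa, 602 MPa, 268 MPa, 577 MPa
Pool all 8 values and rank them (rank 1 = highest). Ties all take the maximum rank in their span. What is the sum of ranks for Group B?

Sorted (descending): 602, 577, 577, 499, 376, 336, 332, 268
The 2 values of 577 occupy positions 2–3 → each gets rank 3.
Group B values → pooled ranks: 499→4, 602→1, 268→8, 577→3
Rank sum = 4 + 1 + 8 + 3 = 16

16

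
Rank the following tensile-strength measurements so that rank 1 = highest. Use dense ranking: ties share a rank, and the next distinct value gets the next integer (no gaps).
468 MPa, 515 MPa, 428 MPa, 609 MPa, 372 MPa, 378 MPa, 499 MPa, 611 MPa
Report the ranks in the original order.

Sorted (descending): 611, 609, 515, 499, 468, 428, 378, 372
No ties — each value takes its position as its rank.

5, 3, 6, 2, 8, 7, 4, 1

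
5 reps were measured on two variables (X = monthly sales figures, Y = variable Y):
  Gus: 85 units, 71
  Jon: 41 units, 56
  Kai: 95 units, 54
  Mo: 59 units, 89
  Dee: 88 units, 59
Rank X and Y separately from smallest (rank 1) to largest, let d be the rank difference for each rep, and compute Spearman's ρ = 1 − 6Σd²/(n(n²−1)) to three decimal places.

-0.400

Ranks of variable 1: 3, 1, 5, 2, 4
Ranks of variable 2: 4, 2, 1, 5, 3
d = r₁ − r₂: -1, -1, 4, -3, 1
d²: 1, 1, 16, 9, 1; Σd² = 28
ρ = 1 − 6·28/(5·24) = 1 − 168/120 = -0.400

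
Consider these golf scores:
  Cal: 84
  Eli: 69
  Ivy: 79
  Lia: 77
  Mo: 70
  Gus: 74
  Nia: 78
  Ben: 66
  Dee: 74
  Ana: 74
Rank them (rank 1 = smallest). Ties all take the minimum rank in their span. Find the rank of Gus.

4

Sorted (ascending): 66, 69, 70, 74, 74, 74, 77, 78, 79, 84
The 3 values of 74 occupy positions 4–6 → each gets rank 4.
Gus has value 74 → rank 4.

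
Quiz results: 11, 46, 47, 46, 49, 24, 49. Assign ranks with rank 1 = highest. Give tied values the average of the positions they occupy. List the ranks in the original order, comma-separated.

Sorted (descending): 49, 49, 47, 46, 46, 24, 11
The 2 values of 49 occupy positions 1–2 → average rank (1+2)/2 = 1.5.
The 2 values of 46 occupy positions 4–5 → average rank (4+5)/2 = 4.5.

7, 4.5, 3, 4.5, 1.5, 6, 1.5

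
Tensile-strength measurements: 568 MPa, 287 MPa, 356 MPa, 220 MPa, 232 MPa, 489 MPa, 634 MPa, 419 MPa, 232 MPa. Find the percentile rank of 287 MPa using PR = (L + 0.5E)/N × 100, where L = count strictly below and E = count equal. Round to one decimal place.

38.9

N = 9.
Strictly below 287: 3. Equal to 287: 1.
PR = (3 + 0.5·1)/9 × 100 = 38.9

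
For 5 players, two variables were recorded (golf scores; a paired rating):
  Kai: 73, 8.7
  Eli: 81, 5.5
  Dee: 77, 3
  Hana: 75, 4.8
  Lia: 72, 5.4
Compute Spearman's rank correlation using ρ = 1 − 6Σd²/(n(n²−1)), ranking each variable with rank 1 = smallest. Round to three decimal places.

Ranks of variable 1: 2, 5, 4, 3, 1
Ranks of variable 2: 5, 4, 1, 2, 3
d = r₁ − r₂: -3, 1, 3, 1, -2
d²: 9, 1, 9, 1, 4; Σd² = 24
ρ = 1 − 6·24/(5·24) = 1 − 144/120 = -0.200

-0.200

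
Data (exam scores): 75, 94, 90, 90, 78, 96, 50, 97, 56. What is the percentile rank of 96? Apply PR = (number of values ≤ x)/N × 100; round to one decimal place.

88.9

N = 9.
Strictly below 96: 7. Equal to 96: 1.
PR = 8/9 × 100 = 88.9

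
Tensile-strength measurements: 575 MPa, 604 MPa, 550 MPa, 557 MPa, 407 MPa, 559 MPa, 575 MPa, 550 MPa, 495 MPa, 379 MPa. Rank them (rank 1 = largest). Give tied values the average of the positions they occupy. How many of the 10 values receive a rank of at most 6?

Sorted (descending): 604, 575, 575, 559, 557, 550, 550, 495, 407, 379
The 2 values of 575 occupy positions 2–3 → average rank (2+3)/2 = 2.5.
The 2 values of 550 occupy positions 6–7 → average rank (6+7)/2 = 6.5.
Ranks ≤ 6: {1, 2.5, 2.5, 4, 5} → 5 values.

5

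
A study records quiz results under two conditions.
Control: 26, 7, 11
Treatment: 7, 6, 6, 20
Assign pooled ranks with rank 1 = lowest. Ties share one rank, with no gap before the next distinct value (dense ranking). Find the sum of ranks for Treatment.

8

Sorted (ascending): 6, 6, 7, 7, 11, 20, 26
The 2 values of 6 share dense rank 1.
The 2 values of 7 share dense rank 2.
Remaining distinct values take the next consecutive integers.
Treatment values → pooled ranks: 7→2, 6→1, 6→1, 20→4
Rank sum = 2 + 1 + 1 + 4 = 8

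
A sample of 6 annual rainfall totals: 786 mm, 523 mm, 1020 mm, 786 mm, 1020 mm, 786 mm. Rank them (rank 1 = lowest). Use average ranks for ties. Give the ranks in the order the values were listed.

Sorted (ascending): 523, 786, 786, 786, 1020, 1020
The 3 values of 786 occupy positions 2–4 → average rank 3.
The 2 values of 1020 occupy positions 5–6 → average rank (5+6)/2 = 5.5.

3, 1, 5.5, 3, 5.5, 3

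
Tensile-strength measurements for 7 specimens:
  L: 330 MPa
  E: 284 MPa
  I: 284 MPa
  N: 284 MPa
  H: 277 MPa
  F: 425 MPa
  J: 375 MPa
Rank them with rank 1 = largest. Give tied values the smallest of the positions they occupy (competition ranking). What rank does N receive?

Sorted (descending): 425, 375, 330, 284, 284, 284, 277
The 3 values of 284 occupy positions 4–6 → each gets rank 4.
N has value 284 MPa → rank 4.

4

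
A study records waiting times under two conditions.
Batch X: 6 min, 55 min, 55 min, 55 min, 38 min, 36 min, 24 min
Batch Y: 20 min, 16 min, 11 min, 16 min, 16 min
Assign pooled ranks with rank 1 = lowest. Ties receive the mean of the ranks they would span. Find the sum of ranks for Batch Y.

Sorted (ascending): 6, 11, 16, 16, 16, 20, 24, 36, 38, 55, 55, 55
The 3 values of 16 occupy positions 3–5 → average rank 4.
The 3 values of 55 occupy positions 10–12 → average rank 11.
Batch Y values → pooled ranks: 20→6, 16→4, 11→2, 16→4, 16→4
Rank sum = 6 + 4 + 2 + 4 + 4 = 20

20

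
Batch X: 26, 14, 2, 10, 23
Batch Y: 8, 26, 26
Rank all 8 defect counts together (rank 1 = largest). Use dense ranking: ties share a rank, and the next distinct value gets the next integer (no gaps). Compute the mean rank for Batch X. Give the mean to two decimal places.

Sorted (descending): 26, 26, 26, 23, 14, 10, 8, 2
The 3 values of 26 share dense rank 1.
Remaining distinct values take the next consecutive integers.
Batch X values → pooled ranks: 26→1, 14→3, 2→6, 10→4, 23→2
Mean rank = (1 + 3 + 6 + 4 + 2) / 5 = 3.20

3.20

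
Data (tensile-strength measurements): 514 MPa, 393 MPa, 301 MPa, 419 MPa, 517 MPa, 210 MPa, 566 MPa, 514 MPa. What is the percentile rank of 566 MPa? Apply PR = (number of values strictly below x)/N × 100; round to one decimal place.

N = 8.
Strictly below 566: 7. Equal to 566: 1.
PR = 7/8 × 100 = 87.5

87.5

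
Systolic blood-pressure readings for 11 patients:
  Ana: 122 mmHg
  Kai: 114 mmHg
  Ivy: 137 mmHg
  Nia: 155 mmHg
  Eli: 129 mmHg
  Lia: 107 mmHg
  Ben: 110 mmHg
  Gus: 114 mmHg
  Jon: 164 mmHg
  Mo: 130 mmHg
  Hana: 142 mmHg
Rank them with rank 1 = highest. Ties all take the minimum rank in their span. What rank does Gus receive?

Sorted (descending): 164, 155, 142, 137, 130, 129, 122, 114, 114, 110, 107
The 2 values of 114 occupy positions 8–9 → each gets rank 8.
Gus has value 114 mmHg → rank 8.

8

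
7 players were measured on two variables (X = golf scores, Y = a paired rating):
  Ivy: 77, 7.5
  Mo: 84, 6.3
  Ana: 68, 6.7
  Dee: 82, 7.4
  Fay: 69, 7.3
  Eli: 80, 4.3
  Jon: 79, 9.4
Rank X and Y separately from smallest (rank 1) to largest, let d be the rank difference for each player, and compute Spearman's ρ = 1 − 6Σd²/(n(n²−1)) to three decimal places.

-0.214

Ranks of variable 1: 3, 7, 1, 6, 2, 5, 4
Ranks of variable 2: 6, 2, 3, 5, 4, 1, 7
d = r₁ − r₂: -3, 5, -2, 1, -2, 4, -3
d²: 9, 25, 4, 1, 4, 16, 9; Σd² = 68
ρ = 1 − 6·68/(7·48) = 1 − 408/336 = -0.214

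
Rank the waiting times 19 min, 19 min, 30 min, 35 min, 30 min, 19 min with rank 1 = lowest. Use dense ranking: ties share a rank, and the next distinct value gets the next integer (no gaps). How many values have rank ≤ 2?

5

Sorted (ascending): 19, 19, 19, 30, 30, 35
The 3 values of 19 share dense rank 1.
The 2 values of 30 share dense rank 2.
Remaining distinct values take the next consecutive integers.
Ranks ≤ 2: {1, 1, 1, 2, 2} → 5 values.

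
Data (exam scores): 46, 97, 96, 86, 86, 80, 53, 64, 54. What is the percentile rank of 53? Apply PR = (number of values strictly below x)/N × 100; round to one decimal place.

11.1

N = 9.
Strictly below 53: 1. Equal to 53: 1.
PR = 1/9 × 100 = 11.1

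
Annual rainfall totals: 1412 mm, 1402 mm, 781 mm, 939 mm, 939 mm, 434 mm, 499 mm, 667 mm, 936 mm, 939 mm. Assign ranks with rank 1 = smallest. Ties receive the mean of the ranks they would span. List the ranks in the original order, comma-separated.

10, 9, 4, 7, 7, 1, 2, 3, 5, 7

Sorted (ascending): 434, 499, 667, 781, 936, 939, 939, 939, 1402, 1412
The 3 values of 939 occupy positions 6–8 → average rank 7.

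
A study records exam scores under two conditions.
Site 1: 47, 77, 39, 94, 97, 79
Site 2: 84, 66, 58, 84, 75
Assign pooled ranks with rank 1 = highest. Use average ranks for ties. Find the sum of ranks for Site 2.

Sorted (descending): 97, 94, 84, 84, 79, 77, 75, 66, 58, 47, 39
The 2 values of 84 occupy positions 3–4 → average rank (3+4)/2 = 3.5.
Site 2 values → pooled ranks: 84→3.5, 66→8, 58→9, 84→3.5, 75→7
Rank sum = 3.5 + 8 + 9 + 3.5 + 7 = 31

31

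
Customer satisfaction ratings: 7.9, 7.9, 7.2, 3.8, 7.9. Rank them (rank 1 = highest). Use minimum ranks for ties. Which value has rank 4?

Sorted (descending): 7.9, 7.9, 7.9, 7.2, 3.8
The 3 values of 7.9 occupy positions 1–3 → each gets rank 1.
Rank 4 → value 7.2.

7.2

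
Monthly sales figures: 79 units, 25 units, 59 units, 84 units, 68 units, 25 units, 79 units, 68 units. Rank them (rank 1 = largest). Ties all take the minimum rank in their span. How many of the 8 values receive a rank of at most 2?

Sorted (descending): 84, 79, 79, 68, 68, 59, 25, 25
The 2 values of 79 occupy positions 2–3 → each gets rank 2.
The 2 values of 68 occupy positions 4–5 → each gets rank 4.
The 2 values of 25 occupy positions 7–8 → each gets rank 7.
Ranks ≤ 2: {1, 2, 2} → 3 values.

3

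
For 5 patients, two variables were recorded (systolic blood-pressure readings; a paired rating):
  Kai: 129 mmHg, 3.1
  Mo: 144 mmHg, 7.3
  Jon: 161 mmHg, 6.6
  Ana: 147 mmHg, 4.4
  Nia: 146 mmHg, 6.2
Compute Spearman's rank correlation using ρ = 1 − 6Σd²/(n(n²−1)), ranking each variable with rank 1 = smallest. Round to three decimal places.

0.300

Ranks of variable 1: 1, 2, 5, 4, 3
Ranks of variable 2: 1, 5, 4, 2, 3
d = r₁ − r₂: 0, -3, 1, 2, 0
d²: 0, 9, 1, 4, 0; Σd² = 14
ρ = 1 − 6·14/(5·24) = 1 − 84/120 = 0.300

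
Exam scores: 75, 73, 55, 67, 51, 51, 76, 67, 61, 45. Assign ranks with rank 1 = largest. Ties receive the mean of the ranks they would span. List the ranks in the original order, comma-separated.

2, 3, 7, 4.5, 8.5, 8.5, 1, 4.5, 6, 10

Sorted (descending): 76, 75, 73, 67, 67, 61, 55, 51, 51, 45
The 2 values of 67 occupy positions 4–5 → average rank (4+5)/2 = 4.5.
The 2 values of 51 occupy positions 8–9 → average rank (8+9)/2 = 8.5.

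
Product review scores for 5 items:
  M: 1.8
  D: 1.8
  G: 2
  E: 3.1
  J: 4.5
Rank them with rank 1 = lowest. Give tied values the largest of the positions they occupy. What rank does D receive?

2

Sorted (ascending): 1.8, 1.8, 2, 3.1, 4.5
The 2 values of 1.8 occupy positions 1–2 → each gets rank 2.
D has value 1.8 → rank 2.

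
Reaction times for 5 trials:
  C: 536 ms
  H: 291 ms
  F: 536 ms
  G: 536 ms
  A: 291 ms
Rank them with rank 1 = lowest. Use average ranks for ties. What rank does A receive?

Sorted (ascending): 291, 291, 536, 536, 536
The 2 values of 291 occupy positions 1–2 → average rank (1+2)/2 = 1.5.
The 3 values of 536 occupy positions 3–5 → average rank 4.
A has value 291 ms → rank 1.5.

1.5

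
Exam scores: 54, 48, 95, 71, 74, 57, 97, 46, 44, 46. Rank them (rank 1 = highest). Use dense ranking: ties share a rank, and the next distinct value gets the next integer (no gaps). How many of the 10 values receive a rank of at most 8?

Sorted (descending): 97, 95, 74, 71, 57, 54, 48, 46, 46, 44
The 2 values of 46 share dense rank 8.
Remaining distinct values take the next consecutive integers.
Ranks ≤ 8: {1, 2, 3, 4, 5, 6, 7, 8, 8} → 9 values.

9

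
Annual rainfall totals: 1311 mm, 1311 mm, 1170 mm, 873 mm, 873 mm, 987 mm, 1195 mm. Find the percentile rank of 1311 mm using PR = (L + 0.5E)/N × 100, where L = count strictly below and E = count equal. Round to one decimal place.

85.7

N = 7.
Strictly below 1311: 5. Equal to 1311: 2.
PR = (5 + 0.5·2)/7 × 100 = 85.7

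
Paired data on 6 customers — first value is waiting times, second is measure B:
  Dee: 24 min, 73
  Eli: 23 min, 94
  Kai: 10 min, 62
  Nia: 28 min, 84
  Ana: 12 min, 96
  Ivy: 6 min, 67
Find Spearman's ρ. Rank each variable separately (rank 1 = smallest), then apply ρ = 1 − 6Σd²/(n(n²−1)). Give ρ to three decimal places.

0.429

Ranks of variable 1: 5, 4, 2, 6, 3, 1
Ranks of variable 2: 3, 5, 1, 4, 6, 2
d = r₁ − r₂: 2, -1, 1, 2, -3, -1
d²: 4, 1, 1, 4, 9, 1; Σd² = 20
ρ = 1 − 6·20/(6·35) = 1 − 120/210 = 0.429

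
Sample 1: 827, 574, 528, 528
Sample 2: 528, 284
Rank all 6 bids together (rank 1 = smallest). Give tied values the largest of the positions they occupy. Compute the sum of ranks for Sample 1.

19

Sorted (ascending): 284, 528, 528, 528, 574, 827
The 3 values of 528 occupy positions 2–4 → each gets rank 4.
Sample 1 values → pooled ranks: 827→6, 574→5, 528→4, 528→4
Rank sum = 6 + 5 + 4 + 4 = 19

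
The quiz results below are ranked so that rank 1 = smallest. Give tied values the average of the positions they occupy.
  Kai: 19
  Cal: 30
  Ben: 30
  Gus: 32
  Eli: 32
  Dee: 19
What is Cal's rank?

3.5

Sorted (ascending): 19, 19, 30, 30, 32, 32
The 2 values of 19 occupy positions 1–2 → average rank (1+2)/2 = 1.5.
The 2 values of 30 occupy positions 3–4 → average rank (3+4)/2 = 3.5.
The 2 values of 32 occupy positions 5–6 → average rank (5+6)/2 = 5.5.
Cal has value 30 → rank 3.5.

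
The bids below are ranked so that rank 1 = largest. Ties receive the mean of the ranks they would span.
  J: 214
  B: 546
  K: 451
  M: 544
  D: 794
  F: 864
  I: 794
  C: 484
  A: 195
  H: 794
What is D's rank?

3

Sorted (descending): 864, 794, 794, 794, 546, 544, 484, 451, 214, 195
The 3 values of 794 occupy positions 2–4 → average rank 3.
D has value 794 → rank 3.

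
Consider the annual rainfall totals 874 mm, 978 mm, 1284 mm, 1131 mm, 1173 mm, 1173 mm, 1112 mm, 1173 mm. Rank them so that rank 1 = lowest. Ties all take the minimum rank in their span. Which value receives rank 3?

Sorted (ascending): 874, 978, 1112, 1131, 1173, 1173, 1173, 1284
The 3 values of 1173 occupy positions 5–7 → each gets rank 5.
Rank 3 → value 1112.

1112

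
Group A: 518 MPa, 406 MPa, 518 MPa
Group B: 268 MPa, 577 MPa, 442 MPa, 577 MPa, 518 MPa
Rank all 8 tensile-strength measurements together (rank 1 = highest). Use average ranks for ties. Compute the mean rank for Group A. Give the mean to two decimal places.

Sorted (descending): 577, 577, 518, 518, 518, 442, 406, 268
The 2 values of 577 occupy positions 1–2 → average rank (1+2)/2 = 1.5.
The 3 values of 518 occupy positions 3–5 → average rank 4.
Group A values → pooled ranks: 518→4, 406→7, 518→4
Mean rank = (4 + 7 + 4) / 3 = 5.00

5.00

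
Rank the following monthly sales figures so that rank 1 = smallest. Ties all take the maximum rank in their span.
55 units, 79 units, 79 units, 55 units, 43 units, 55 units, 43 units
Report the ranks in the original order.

5, 7, 7, 5, 2, 5, 2

Sorted (ascending): 43, 43, 55, 55, 55, 79, 79
The 2 values of 43 occupy positions 1–2 → each gets rank 2.
The 3 values of 55 occupy positions 3–5 → each gets rank 5.
The 2 values of 79 occupy positions 6–7 → each gets rank 7.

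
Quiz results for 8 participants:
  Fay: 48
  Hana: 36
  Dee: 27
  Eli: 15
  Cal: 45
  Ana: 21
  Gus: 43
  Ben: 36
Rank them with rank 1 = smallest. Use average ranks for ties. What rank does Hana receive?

4.5

Sorted (ascending): 15, 21, 27, 36, 36, 43, 45, 48
The 2 values of 36 occupy positions 4–5 → average rank (4+5)/2 = 4.5.
Hana has value 36 → rank 4.5.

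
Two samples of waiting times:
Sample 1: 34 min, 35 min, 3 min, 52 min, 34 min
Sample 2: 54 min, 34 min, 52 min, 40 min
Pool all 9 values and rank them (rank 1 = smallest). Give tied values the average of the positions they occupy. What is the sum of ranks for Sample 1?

Sorted (ascending): 3, 34, 34, 34, 35, 40, 52, 52, 54
The 3 values of 34 occupy positions 2–4 → average rank 3.
The 2 values of 52 occupy positions 7–8 → average rank (7+8)/2 = 7.5.
Sample 1 values → pooled ranks: 34→3, 35→5, 3→1, 52→7.5, 34→3
Rank sum = 3 + 5 + 1 + 7.5 + 3 = 19.5

19.5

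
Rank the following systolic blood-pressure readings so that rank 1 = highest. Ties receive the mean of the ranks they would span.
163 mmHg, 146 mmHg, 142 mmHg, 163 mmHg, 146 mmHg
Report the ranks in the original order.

Sorted (descending): 163, 163, 146, 146, 142
The 2 values of 163 occupy positions 1–2 → average rank (1+2)/2 = 1.5.
The 2 values of 146 occupy positions 3–4 → average rank (3+4)/2 = 3.5.

1.5, 3.5, 5, 1.5, 3.5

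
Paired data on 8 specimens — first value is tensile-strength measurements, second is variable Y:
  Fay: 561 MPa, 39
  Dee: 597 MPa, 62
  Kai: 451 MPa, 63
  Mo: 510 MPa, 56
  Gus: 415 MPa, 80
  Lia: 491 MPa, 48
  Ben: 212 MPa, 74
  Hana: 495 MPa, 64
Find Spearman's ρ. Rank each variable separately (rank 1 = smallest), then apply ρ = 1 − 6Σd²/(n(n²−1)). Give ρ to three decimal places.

Ranks of variable 1: 7, 8, 3, 6, 2, 4, 1, 5
Ranks of variable 2: 1, 4, 5, 3, 8, 2, 7, 6
d = r₁ − r₂: 6, 4, -2, 3, -6, 2, -6, -1
d²: 36, 16, 4, 9, 36, 4, 36, 1; Σd² = 142
ρ = 1 − 6·142/(8·63) = 1 − 852/504 = -0.690

-0.690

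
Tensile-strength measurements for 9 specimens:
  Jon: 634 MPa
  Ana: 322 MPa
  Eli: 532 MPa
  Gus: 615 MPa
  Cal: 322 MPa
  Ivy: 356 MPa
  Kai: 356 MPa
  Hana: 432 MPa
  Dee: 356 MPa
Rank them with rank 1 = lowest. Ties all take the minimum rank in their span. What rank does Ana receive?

Sorted (ascending): 322, 322, 356, 356, 356, 432, 532, 615, 634
The 2 values of 322 occupy positions 1–2 → each gets rank 1.
The 3 values of 356 occupy positions 3–5 → each gets rank 3.
Ana has value 322 MPa → rank 1.

1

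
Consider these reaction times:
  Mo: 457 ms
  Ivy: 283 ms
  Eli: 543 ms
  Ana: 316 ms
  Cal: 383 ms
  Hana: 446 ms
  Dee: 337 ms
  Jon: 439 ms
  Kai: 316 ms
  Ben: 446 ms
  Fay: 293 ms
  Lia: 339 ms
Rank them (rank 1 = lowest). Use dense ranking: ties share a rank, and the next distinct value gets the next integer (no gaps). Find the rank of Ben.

Sorted (ascending): 283, 293, 316, 316, 337, 339, 383, 439, 446, 446, 457, 543
The 2 values of 316 share dense rank 3.
The 2 values of 446 share dense rank 8.
Remaining distinct values take the next consecutive integers.
Ben has value 446 ms → rank 8.

8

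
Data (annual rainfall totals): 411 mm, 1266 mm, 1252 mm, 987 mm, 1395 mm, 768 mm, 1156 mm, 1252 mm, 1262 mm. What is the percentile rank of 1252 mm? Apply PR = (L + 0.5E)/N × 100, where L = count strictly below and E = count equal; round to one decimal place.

55.6

N = 9.
Strictly below 1252: 4. Equal to 1252: 2.
PR = (4 + 0.5·2)/9 × 100 = 55.6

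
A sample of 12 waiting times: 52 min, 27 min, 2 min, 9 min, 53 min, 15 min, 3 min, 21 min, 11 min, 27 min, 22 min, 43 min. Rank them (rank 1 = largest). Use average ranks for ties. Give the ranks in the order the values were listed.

Sorted (descending): 53, 52, 43, 27, 27, 22, 21, 15, 11, 9, 3, 2
The 2 values of 27 occupy positions 4–5 → average rank (4+5)/2 = 4.5.

2, 4.5, 12, 10, 1, 8, 11, 7, 9, 4.5, 6, 3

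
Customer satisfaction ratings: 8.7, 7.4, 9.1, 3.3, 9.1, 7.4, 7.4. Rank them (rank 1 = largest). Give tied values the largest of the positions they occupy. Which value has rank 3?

Sorted (descending): 9.1, 9.1, 8.7, 7.4, 7.4, 7.4, 3.3
The 2 values of 9.1 occupy positions 1–2 → each gets rank 2.
The 3 values of 7.4 occupy positions 4–6 → each gets rank 6.
Rank 3 → value 8.7.

8.7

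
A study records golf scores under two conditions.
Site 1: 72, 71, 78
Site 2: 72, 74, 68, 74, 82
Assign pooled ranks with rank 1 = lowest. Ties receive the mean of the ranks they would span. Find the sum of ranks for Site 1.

12.5

Sorted (ascending): 68, 71, 72, 72, 74, 74, 78, 82
The 2 values of 72 occupy positions 3–4 → average rank (3+4)/2 = 3.5.
The 2 values of 74 occupy positions 5–6 → average rank (5+6)/2 = 5.5.
Site 1 values → pooled ranks: 72→3.5, 71→2, 78→7
Rank sum = 3.5 + 2 + 7 = 12.5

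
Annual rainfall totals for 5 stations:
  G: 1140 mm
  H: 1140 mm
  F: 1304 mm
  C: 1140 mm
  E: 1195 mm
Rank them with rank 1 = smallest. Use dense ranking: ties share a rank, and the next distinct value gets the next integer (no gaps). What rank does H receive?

Sorted (ascending): 1140, 1140, 1140, 1195, 1304
The 3 values of 1140 share dense rank 1.
Remaining distinct values take the next consecutive integers.
H has value 1140 mm → rank 1.

1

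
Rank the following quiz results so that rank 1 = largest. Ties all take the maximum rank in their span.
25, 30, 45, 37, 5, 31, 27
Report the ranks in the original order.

Sorted (descending): 45, 37, 31, 30, 27, 25, 5
No ties — each value takes its position as its rank.

6, 4, 1, 2, 7, 3, 5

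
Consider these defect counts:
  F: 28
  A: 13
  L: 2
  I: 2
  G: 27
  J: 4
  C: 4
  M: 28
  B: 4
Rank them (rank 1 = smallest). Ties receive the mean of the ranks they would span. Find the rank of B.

Sorted (ascending): 2, 2, 4, 4, 4, 13, 27, 28, 28
The 2 values of 2 occupy positions 1–2 → average rank (1+2)/2 = 1.5.
The 3 values of 4 occupy positions 3–5 → average rank 4.
The 2 values of 28 occupy positions 8–9 → average rank (8+9)/2 = 8.5.
B has value 4 → rank 4.

4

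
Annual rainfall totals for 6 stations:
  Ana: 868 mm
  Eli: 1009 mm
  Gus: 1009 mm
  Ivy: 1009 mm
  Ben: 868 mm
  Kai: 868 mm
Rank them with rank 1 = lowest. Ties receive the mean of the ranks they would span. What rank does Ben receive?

2

Sorted (ascending): 868, 868, 868, 1009, 1009, 1009
The 3 values of 868 occupy positions 1–3 → average rank 2.
The 3 values of 1009 occupy positions 4–6 → average rank 5.
Ben has value 868 mm → rank 2.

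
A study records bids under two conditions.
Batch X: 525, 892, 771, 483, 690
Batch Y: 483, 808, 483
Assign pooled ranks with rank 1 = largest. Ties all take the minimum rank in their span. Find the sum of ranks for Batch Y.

14

Sorted (descending): 892, 808, 771, 690, 525, 483, 483, 483
The 3 values of 483 occupy positions 6–8 → each gets rank 6.
Batch Y values → pooled ranks: 483→6, 808→2, 483→6
Rank sum = 6 + 2 + 6 = 14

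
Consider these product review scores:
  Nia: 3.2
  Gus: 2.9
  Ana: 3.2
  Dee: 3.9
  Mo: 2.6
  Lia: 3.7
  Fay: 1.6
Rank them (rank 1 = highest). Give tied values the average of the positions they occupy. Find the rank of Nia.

3.5

Sorted (descending): 3.9, 3.7, 3.2, 3.2, 2.9, 2.6, 1.6
The 2 values of 3.2 occupy positions 3–4 → average rank (3+4)/2 = 3.5.
Nia has value 3.2 → rank 3.5.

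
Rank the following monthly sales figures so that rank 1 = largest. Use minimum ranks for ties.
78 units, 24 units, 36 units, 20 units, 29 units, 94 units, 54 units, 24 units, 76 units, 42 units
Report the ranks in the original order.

Sorted (descending): 94, 78, 76, 54, 42, 36, 29, 24, 24, 20
The 2 values of 24 occupy positions 8–9 → each gets rank 8.

2, 8, 6, 10, 7, 1, 4, 8, 3, 5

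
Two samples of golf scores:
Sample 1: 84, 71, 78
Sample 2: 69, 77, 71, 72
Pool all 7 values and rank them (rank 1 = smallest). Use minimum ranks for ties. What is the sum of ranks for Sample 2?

12

Sorted (ascending): 69, 71, 71, 72, 77, 78, 84
The 2 values of 71 occupy positions 2–3 → each gets rank 2.
Sample 2 values → pooled ranks: 69→1, 77→5, 71→2, 72→4
Rank sum = 1 + 5 + 2 + 4 = 12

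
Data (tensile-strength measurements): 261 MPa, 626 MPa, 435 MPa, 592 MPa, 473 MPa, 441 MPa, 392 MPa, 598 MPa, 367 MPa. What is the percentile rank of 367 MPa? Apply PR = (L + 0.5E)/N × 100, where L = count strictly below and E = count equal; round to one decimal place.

N = 9.
Strictly below 367: 1. Equal to 367: 1.
PR = (1 + 0.5·1)/9 × 100 = 16.7

16.7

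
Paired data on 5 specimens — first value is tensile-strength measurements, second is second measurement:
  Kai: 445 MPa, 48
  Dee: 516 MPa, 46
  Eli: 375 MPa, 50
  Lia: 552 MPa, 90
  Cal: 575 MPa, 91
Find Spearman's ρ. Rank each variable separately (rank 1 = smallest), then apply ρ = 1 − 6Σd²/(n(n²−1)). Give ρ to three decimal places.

Ranks of variable 1: 2, 3, 1, 4, 5
Ranks of variable 2: 2, 1, 3, 4, 5
d = r₁ − r₂: 0, 2, -2, 0, 0
d²: 0, 4, 4, 0, 0; Σd² = 8
ρ = 1 − 6·8/(5·24) = 1 − 48/120 = 0.600

0.600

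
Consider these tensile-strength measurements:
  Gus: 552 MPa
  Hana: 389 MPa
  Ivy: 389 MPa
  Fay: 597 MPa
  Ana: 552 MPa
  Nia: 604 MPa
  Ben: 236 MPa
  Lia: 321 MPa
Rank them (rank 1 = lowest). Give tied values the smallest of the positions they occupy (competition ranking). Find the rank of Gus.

Sorted (ascending): 236, 321, 389, 389, 552, 552, 597, 604
The 2 values of 389 occupy positions 3–4 → each gets rank 3.
The 2 values of 552 occupy positions 5–6 → each gets rank 5.
Gus has value 552 MPa → rank 5.

5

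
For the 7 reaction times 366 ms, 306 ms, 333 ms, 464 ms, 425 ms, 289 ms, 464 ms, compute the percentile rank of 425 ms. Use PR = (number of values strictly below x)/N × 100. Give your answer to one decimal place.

57.1

N = 7.
Strictly below 425: 4. Equal to 425: 1.
PR = 4/7 × 100 = 57.1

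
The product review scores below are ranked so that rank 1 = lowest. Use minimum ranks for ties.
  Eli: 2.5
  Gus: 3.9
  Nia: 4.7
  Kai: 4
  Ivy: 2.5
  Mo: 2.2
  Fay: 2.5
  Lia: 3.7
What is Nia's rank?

8

Sorted (ascending): 2.2, 2.5, 2.5, 2.5, 3.7, 3.9, 4, 4.7
The 3 values of 2.5 occupy positions 2–4 → each gets rank 2.
Nia has value 4.7 → rank 8.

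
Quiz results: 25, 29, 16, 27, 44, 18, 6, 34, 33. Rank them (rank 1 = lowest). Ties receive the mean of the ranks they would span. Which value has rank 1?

6

Sorted (ascending): 6, 16, 18, 25, 27, 29, 33, 34, 44
No ties — each value takes its position as its rank.
Rank 1 → value 6.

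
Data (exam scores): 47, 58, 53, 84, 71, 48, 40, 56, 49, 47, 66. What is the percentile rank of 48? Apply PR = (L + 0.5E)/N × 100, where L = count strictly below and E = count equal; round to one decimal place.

N = 11.
Strictly below 48: 3. Equal to 48: 1.
PR = (3 + 0.5·1)/11 × 100 = 31.8

31.8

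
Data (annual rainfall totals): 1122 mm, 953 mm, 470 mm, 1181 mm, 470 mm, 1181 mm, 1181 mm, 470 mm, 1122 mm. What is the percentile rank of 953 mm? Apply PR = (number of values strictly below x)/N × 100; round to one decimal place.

33.3

N = 9.
Strictly below 953: 3. Equal to 953: 1.
PR = 3/9 × 100 = 33.3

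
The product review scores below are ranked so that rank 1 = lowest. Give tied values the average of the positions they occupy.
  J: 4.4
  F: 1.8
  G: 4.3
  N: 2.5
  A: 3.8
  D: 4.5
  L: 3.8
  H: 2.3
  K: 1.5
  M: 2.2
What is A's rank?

6.5

Sorted (ascending): 1.5, 1.8, 2.2, 2.3, 2.5, 3.8, 3.8, 4.3, 4.4, 4.5
The 2 values of 3.8 occupy positions 6–7 → average rank (6+7)/2 = 6.5.
A has value 3.8 → rank 6.5.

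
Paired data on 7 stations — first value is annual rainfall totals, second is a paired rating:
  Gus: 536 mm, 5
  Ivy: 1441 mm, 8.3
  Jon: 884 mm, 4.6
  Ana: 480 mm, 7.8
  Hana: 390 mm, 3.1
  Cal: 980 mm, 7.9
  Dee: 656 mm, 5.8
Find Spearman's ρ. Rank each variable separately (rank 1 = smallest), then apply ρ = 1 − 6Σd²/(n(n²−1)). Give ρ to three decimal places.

Ranks of variable 1: 3, 7, 5, 2, 1, 6, 4
Ranks of variable 2: 3, 7, 2, 5, 1, 6, 4
d = r₁ − r₂: 0, 0, 3, -3, 0, 0, 0
d²: 0, 0, 9, 9, 0, 0, 0; Σd² = 18
ρ = 1 − 6·18/(7·48) = 1 − 108/336 = 0.679

0.679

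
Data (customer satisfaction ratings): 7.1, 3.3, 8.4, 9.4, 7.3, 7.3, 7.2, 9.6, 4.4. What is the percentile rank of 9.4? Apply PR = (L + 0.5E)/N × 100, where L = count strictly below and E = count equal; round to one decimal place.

N = 9.
Strictly below 9.4: 7. Equal to 9.4: 1.
PR = (7 + 0.5·1)/9 × 100 = 83.3

83.3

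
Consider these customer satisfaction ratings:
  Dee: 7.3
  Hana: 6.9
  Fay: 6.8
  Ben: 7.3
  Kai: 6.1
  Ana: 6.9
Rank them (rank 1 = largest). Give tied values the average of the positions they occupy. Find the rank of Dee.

1.5

Sorted (descending): 7.3, 7.3, 6.9, 6.9, 6.8, 6.1
The 2 values of 7.3 occupy positions 1–2 → average rank (1+2)/2 = 1.5.
The 2 values of 6.9 occupy positions 3–4 → average rank (3+4)/2 = 3.5.
Dee has value 7.3 → rank 1.5.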